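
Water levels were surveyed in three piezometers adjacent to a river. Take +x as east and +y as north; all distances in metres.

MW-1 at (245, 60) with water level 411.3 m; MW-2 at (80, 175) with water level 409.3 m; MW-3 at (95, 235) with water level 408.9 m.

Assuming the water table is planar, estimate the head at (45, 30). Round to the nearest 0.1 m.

With h = a·x + b·y + c and MW-1 as origin, the differences give:
  (-165)·a + 115·b = -2.0
  (-150)·a + 175·b = -2.4
Eliminate b (×175 and ×115, subtract): -11625·a = -74.00 → a = ∂h/∂x = +0.006366
Back-substitute: b = ∂h/∂y = -0.008258.
h(45, 30) = 411.3 + (+0.006366)·(-200) + (-0.008258)·(-30) = 411.3 -1.273 +0.248 = 410.275 m.

410.3 m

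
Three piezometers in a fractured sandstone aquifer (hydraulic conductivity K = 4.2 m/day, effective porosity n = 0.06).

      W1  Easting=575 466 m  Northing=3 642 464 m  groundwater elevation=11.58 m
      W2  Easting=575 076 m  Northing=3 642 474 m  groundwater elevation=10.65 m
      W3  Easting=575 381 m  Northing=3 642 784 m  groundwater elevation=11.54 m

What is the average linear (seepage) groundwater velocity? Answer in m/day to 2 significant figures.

Three-point gradient (reference W1): Δ to W2 = (-390, 10, -0.93), Δ to W3 = (-85, 320, -0.04).
∂h/∂x = +0.002398, ∂h/∂y = +0.0005119 (det = -123950).
|∇h| = √(0.002398² + 0.0005119²) = 0.002452
Seepage velocity v = K·i/n = 4.2 × 0.002452 / 0.06 = 0.1716 m/day.

0.17 m/day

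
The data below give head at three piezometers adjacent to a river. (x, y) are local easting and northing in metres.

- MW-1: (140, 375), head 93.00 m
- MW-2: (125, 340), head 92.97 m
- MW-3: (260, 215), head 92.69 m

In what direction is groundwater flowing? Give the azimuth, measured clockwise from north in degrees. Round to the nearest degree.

Differences from MW-1: to MW-2 (Δx, Δy, Δh) = (-15, -35, -0.03); to MW-3 = (120, -160, -0.31).
Solve a·Δx + b·Δy = Δh: det = (-15)·(-160) − 120·(-35) = 6600.
∂h/∂x = [(-0.03)·(-160) − (-0.31)·(-35)] / 6600 = -0.0009167
∂h/∂y = [(-15)·(-0.31) − 120·(-0.03)] / 6600 = +0.001250
Flow direction (−∇h) has components (+0.0009167 E, -0.001250 N).
Azimuth = atan2(E, N) = atan2(+0.0009167, -0.001250) = 143.7° ≈ 144°.

144°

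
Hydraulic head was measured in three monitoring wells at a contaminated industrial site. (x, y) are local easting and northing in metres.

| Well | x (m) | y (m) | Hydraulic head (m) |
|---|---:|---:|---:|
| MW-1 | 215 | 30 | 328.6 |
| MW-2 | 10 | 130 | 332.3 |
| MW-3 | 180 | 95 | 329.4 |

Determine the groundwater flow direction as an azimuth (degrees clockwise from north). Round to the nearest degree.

Differences from MW-1: to MW-2 (Δx, Δy, Δh) = (-205, 100, +3.7); to MW-3 = (-35, 65, +0.8).
Solve a·Δx + b·Δy = Δh: det = (-205)·65 − (-35)·100 = -9825.
∂h/∂x = [(+3.7)·65 − (+0.8)·100] / -9825 = -0.01634
∂h/∂y = [(-205)·(+0.8) − (-35)·(+3.7)] / -9825 = +0.003511
Flow direction (−∇h) has components (+0.01634 E, -0.003511 N).
Azimuth = atan2(E, N) = atan2(+0.01634, -0.003511) = 102.1° ≈ 102°.

102°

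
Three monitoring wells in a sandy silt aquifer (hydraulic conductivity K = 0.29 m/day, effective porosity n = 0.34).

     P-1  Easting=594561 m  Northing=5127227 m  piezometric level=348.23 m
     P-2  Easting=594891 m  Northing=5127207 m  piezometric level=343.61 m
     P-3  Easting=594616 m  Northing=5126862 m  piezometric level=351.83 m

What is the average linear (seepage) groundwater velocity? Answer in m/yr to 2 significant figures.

Differences from P-1: to P-2 (Δx, Δy, Δh) = (330, -20, -4.62); to P-3 = (55, -365, +3.60).
Determinant of the coordinate differences = 330·(-365) − 55·(-20) = -119350.
∂h/∂x = [(-4.62)·(-365) − (+3.60)·(-20)] / -119350 = -0.01473
∂h/∂y = [330·(+3.60) − 55·(-4.62)] / -119350 = -0.01208
|∇h| = √(-0.01473² + -0.01208²) = 0.01905
Seepage velocity v = K·i/n = 0.29 × 0.01905 / 0.34 = 0.01625 m/day = 5.935 m/yr.

5.9 m/yr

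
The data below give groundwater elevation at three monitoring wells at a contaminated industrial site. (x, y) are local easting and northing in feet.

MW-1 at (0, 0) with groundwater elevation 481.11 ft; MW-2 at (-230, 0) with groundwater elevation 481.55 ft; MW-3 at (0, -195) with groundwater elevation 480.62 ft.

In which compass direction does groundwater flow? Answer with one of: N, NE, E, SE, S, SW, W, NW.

∂h/∂x = (481.55 − 481.11) / (-230 − 0) = -0.001913
∂h/∂y = (480.62 − 481.11) / (-195 − 0) = +0.002513
Flow = −∇h = (+0.001913 east, -0.002513 north), which points southeast.

SE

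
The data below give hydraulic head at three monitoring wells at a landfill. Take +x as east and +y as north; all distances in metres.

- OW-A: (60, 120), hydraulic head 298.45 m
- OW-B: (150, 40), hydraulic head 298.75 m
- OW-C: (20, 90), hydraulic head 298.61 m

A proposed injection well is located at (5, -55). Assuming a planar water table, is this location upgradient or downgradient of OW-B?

Taking OW-A as reference: OW-B−OW-A = (90, -80, +0.30); OW-C−OW-A = (-40, -30, +0.16).
Solve a·Δx + b·Δy = Δh: det = 90·(-30) − (-40)·(-80) = -5900.
∂h/∂x = [(+0.30)·(-30) − (+0.16)·(-80)] / -5900 = -0.0006441
∂h/∂y = [90·(+0.16) − (-40)·(+0.30)] / -5900 = -0.004475
Head at (5, -55) = 298.45 + (-0.0006441)·(-55) + (-0.004475)·(-175) = 299.27 m.
That is higher than the 298.75 m at OW-B, so the point is upgradient.

upgradient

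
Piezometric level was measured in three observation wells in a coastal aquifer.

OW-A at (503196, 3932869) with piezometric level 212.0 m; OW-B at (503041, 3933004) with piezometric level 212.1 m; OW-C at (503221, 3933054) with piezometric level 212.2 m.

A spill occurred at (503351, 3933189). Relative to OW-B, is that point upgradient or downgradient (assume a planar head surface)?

upgradient

With h = a·x + b·y + c and OW-A as origin, the differences give:
  (-155)·a + 135·b = +0.1
  25·a + 185·b = +0.2
Eliminate b (×185 and ×135, subtract): -32050·a = -8.50 → a = ∂h/∂x = +0.0002652
Back-substitute: b = ∂h/∂y = +0.001045.
Head at (503351, 3933189) = 212.0 + (+0.0002652)·(155) + (+0.001045)·(320) = 212.38 m.
That is higher than the 212.1 m at OW-B, so the point is upgradient.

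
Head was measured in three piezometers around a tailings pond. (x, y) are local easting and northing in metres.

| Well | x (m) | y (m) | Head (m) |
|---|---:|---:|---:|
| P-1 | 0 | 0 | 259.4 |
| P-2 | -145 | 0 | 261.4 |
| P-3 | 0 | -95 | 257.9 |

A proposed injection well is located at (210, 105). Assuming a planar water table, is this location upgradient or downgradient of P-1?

downgradient

∂h/∂x = (261.4 − 259.4) / (-145 − 0) = -0.01379
∂h/∂y = (257.9 − 259.4) / (-95 − 0) = +0.01579
Head at (210, 105) = 259.4 + (-0.01379)·(210) + (+0.01579)·(105) = 258.16 m.
That is lower than the 259.4 m at P-1, so the point is downgradient.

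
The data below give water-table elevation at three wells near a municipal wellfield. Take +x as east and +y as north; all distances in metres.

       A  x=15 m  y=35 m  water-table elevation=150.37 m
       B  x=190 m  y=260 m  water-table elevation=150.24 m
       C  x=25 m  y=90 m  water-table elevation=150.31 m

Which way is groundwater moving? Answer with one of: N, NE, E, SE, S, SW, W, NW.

Differences from A: to B (Δx, Δy, Δh) = (175, 225, -0.13); to C = (10, 55, -0.06).
Determinant of the coordinate differences = 175·55 − 10·225 = 7375.
∂h/∂x = [(-0.13)·55 − (-0.06)·225] / 7375 = +0.0008610
∂h/∂y = [175·(-0.06) − 10·(-0.13)] / 7375 = -0.001247
Flow = −∇h = (-0.0008610 east, +0.001247 north), which points northwest.

NW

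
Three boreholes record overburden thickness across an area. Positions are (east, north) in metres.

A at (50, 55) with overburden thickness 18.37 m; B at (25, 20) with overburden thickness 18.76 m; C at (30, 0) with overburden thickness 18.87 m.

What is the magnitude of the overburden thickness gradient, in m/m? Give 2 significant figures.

0.0091 m/m

With d = a·x + b·y + c and A as origin, the differences give:
  (-25)·a + (-35)·b = +0.39
  (-20)·a + (-55)·b = +0.50
Eliminate b (×(-55) and ×(-35), subtract): 675·a = -3.950 → a = ∂d/∂x = -0.005852
Back-substitute: b = ∂d/∂y = -0.006963.
|∇f| = √(-0.005852² + -0.006963²) = 0.009096 m/m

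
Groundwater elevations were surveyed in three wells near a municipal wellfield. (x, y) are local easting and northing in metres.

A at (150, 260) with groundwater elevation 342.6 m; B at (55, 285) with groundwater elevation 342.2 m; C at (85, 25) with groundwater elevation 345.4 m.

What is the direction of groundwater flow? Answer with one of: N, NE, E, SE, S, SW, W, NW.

Taking A as reference: B−A = (-95, 25, -0.4); C−A = (-65, -235, +2.8).
Determinant of the coordinate differences = (-95)·(-235) − (-65)·25 = 23950.
∂h/∂x = [(-0.4)·(-235) − (+2.8)·25] / 23950 = +0.001002
∂h/∂y = [(-95)·(+2.8) − (-65)·(-0.4)] / 23950 = -0.01219
Flow = −∇h = (-0.001002 east, +0.01219 north), which points north.

N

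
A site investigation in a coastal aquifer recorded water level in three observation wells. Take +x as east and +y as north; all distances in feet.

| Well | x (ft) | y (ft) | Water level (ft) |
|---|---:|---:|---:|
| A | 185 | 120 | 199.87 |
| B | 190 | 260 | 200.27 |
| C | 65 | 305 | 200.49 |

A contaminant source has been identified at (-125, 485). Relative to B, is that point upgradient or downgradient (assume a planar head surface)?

upgradient

Taking A as reference: B−A = (5, 140, +0.40); C−A = (-120, 185, +0.62).
Determinant of the coordinate differences = 5·185 − (-120)·140 = 17725.
∂h/∂x = [(+0.40)·185 − (+0.62)·140] / 17725 = -0.0007221
∂h/∂y = [5·(+0.62) − (-120)·(+0.40)] / 17725 = +0.002883
Head at (-125, 485) = 199.87 + (-0.0007221)·(-310) + (+0.002883)·(365) = 201.15 ft.
That is higher than the 200.27 ft at B, so the point is upgradient.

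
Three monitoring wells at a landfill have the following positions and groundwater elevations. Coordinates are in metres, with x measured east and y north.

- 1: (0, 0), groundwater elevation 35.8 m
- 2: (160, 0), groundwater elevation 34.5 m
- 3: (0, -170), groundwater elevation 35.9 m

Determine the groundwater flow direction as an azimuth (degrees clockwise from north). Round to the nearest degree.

∂h/∂x = (34.5 − 35.8) / (160 − 0) = -0.008125
∂h/∂y = (35.9 − 35.8) / (-170 − 0) = -0.0005882
Flow direction (−∇h) has components (+0.008125 E, +0.0005882 N).
Azimuth = atan2(E, N) = atan2(+0.008125, +0.0005882) = 85.9° ≈ 086°.

086°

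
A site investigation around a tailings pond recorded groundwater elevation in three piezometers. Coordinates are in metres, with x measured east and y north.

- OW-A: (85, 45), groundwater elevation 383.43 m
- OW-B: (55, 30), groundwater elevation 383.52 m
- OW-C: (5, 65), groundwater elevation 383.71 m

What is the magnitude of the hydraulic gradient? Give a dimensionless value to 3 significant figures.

0.00340

With h = a·x + b·y + c and OW-A as origin, the differences give:
  (-30)·a + (-15)·b = +0.09
  (-80)·a + 20·b = +0.28
Eliminate b (×20 and ×(-15), subtract): -1800·a = 6.000 → a = ∂h/∂x = -0.003333
Back-substitute: b = ∂h/∂y = +0.0006667.
|∇h| = √(-0.003333² + 0.0006667²) = 0.003399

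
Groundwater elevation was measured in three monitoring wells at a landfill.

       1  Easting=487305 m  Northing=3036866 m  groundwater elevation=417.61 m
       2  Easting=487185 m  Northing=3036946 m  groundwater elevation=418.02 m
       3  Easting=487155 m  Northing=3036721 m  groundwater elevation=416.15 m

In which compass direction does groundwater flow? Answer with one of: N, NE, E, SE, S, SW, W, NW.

S

With h = a·x + b·y + c and 1 as origin, the differences give:
  (-120)·a + 80·b = +0.41
  (-150)·a + (-145)·b = -1.46
Eliminate b (×(-145) and ×80, subtract): 29400·a = 57.350 → a = ∂h/∂x = +0.001951
Back-substitute: b = ∂h/∂y = +0.008051.
Flow = −∇h = (-0.001951 east, -0.008051 north), which points south.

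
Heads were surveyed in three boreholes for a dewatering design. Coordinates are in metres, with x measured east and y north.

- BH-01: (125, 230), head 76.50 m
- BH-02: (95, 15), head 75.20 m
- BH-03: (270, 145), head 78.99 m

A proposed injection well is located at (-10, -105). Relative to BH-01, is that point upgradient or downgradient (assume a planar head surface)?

With h = a·x + b·y + c and BH-01 as origin, the differences give:
  (-30)·a + (-215)·b = -1.30
  145·a + (-85)·b = +2.49
Eliminate b (×(-85) and ×(-215), subtract): 33725·a = 645.850 → a = ∂h/∂x = +0.01915
Back-substitute: b = ∂h/∂y = +0.003374.
Head at (-10, -105) = 76.50 + (+0.01915)·(-135) + (+0.003374)·(-335) = 72.78 m.
That is lower than the 76.50 m at BH-01, so the point is downgradient.

downgradient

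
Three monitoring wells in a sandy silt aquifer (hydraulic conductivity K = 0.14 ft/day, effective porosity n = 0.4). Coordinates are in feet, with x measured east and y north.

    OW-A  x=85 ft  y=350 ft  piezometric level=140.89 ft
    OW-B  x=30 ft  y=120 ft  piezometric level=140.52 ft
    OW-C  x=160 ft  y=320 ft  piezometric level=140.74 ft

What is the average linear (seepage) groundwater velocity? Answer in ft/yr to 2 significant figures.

Three-point gradient (reference OW-A): Δ to OW-B = (-55, -230, -0.37), Δ to OW-C = (75, -30, -0.15).
∂h/∂x = -0.001238, ∂h/∂y = +0.001905 (det = 18900).
|∇h| = √(-0.001238² + 0.001905²) = 0.002272
Seepage velocity v = K·i/n = 0.14 × 0.002272 / 0.4 = 0.0007952 ft/day = 0.2904 ft/yr.

0.29 ft/yr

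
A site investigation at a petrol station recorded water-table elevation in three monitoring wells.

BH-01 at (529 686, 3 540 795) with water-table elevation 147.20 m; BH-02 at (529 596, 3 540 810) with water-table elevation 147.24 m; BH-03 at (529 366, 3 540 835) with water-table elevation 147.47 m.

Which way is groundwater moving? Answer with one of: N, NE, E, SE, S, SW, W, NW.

With h = a·x + b·y + c and BH-01 as origin, the differences give:
  (-90)·a + 15·b = +0.04
  (-320)·a + 40·b = +0.27
Eliminate b (×40 and ×15, subtract): 1200·a = -2.450 → a = ∂h/∂x = -0.002042
Back-substitute: b = ∂h/∂y = -0.009583.
Flow = −∇h = (+0.002042 east, +0.009583 north), which points north.

N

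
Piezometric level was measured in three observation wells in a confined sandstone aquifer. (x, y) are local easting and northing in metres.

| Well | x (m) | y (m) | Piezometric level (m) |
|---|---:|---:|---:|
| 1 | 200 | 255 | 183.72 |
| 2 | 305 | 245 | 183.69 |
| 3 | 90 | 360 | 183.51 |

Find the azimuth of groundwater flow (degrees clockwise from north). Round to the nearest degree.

Taking 1 as reference: 2−1 = (105, -10, -0.03); 3−1 = (-110, 105, -0.21).
Solve a·Δx + b·Δy = Δh: det = 105·105 − (-110)·(-10) = 9925.
∂h/∂x = [(-0.03)·105 − (-0.21)·(-10)] / 9925 = -0.0005290
∂h/∂y = [105·(-0.21) − (-110)·(-0.03)] / 9925 = -0.002554
Flow direction (−∇h) has components (+0.0005290 E, +0.002554 N).
Azimuth = atan2(E, N) = atan2(+0.0005290, +0.002554) = 11.7° ≈ 012°.

012°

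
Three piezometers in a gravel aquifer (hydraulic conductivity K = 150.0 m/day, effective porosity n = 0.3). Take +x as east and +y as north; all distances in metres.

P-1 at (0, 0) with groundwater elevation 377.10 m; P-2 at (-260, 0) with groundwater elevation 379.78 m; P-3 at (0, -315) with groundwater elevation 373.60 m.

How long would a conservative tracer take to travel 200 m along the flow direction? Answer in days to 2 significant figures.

∂h/∂x = (379.78 − 377.10) / (-260 − 0) = -0.01031
∂h/∂y = (373.60 − 377.10) / (-315 − 0) = +0.01111
|∇h| = √(-0.01031² + 0.01111²) = 0.01516
Seepage velocity v = K·i/n = 150.0 × 0.01516 / 0.3 = 7.58 m/day.
t = 200 / 7.58 = 26.39 days.

26 days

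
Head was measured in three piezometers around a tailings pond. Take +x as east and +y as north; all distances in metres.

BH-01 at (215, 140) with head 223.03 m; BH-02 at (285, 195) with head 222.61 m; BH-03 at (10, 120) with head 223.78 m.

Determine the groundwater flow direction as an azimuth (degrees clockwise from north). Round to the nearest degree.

044°

With h = a·x + b·y + c and BH-01 as origin, the differences give:
  70·a + 55·b = -0.42
  (-205)·a + (-20)·b = +0.75
Eliminate b (×(-20) and ×55, subtract): 9875·a = -32.850 → a = ∂h/∂x = -0.003327
Back-substitute: b = ∂h/∂y = -0.003403.
Flow direction (−∇h) has components (+0.003327 E, +0.003403 N).
Azimuth = atan2(E, N) = atan2(+0.003327, +0.003403) = 44.4° ≈ 044°.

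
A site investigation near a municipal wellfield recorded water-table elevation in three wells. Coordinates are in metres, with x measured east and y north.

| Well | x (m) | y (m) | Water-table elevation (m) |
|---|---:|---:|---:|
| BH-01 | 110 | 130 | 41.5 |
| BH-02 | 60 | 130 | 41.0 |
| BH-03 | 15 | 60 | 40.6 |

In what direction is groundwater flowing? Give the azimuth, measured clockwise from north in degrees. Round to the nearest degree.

Three-point gradient (reference BH-01): Δ to BH-02 = (-50, 0, -0.5), Δ to BH-03 = (-95, -70, -0.9).
∂h/∂x = +0.01000, ∂h/∂y = -0.0007143 (det = 3500).
Flow direction (−∇h) has components (-0.01000 E, +0.0007143 N).
Azimuth = atan2(E, N) = atan2(-0.01000, +0.0007143) = 274.1° ≈ 274°.

274°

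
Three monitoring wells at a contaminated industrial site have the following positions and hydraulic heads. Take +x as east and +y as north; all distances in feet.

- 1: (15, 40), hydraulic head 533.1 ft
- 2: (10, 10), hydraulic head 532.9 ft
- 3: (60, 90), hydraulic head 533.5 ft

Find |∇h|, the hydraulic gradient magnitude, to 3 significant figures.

Differences from 1: to 2 (Δx, Δy, Δh) = (-5, -30, -0.2); to 3 = (45, 50, +0.4).
Solve a·Δx + b·Δy = Δh: det = (-5)·50 − 45·(-30) = 1100.
∂h/∂x = [(-0.2)·50 − (+0.4)·(-30)] / 1100 = +0.001818
∂h/∂y = [(-5)·(+0.4) − 45·(-0.2)] / 1100 = +0.006364
|∇h| = √(0.001818² + 0.006364²) = 0.006619

0.00662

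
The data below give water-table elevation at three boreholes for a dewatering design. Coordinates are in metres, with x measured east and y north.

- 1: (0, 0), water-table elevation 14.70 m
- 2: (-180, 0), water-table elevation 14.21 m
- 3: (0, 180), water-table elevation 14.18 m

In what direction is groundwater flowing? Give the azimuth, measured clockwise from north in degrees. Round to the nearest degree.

317°

∂h/∂x = (14.21 − 14.70) / (-180 − 0) = +0.002722
∂h/∂y = (14.18 − 14.70) / (180 − 0) = -0.002889
Flow direction (−∇h) has components (-0.002722 E, +0.002889 N).
Azimuth = atan2(E, N) = atan2(-0.002722, +0.002889) = 316.7° ≈ 317°.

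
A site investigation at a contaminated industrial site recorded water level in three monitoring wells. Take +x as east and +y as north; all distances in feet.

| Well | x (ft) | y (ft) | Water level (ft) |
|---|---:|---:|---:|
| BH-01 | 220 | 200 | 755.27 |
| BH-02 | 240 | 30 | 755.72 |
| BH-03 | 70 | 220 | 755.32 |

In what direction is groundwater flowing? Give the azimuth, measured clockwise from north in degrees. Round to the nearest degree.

Taking BH-01 as reference: BH-02−BH-01 = (20, -170, +0.45); BH-03−BH-01 = (-150, 20, +0.05).
Determinant of the coordinate differences = 20·20 − (-150)·(-170) = -25100.
∂h/∂x = [(+0.45)·20 − (+0.05)·(-170)] / -25100 = -0.0006972
∂h/∂y = [20·(+0.05) − (-150)·(+0.45)] / -25100 = -0.002729
Flow direction (−∇h) has components (+0.0006972 E, +0.002729 N).
Azimuth = atan2(E, N) = atan2(+0.0006972, +0.002729) = 14.3° ≈ 014°.

014°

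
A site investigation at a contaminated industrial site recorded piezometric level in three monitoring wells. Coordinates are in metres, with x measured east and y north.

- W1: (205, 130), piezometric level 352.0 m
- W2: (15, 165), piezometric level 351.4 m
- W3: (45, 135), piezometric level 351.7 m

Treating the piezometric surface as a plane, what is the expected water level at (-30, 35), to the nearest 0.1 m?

With h = a·x + b·y + c and W1 as origin, the differences give:
  (-190)·a + 35·b = -0.6
  (-160)·a + 5·b = -0.3
Eliminate b (×5 and ×35, subtract): 4650·a = 7.50 → a = ∂h/∂x = +0.001613
Back-substitute: b = ∂h/∂y = -0.008387.
h(-30, 35) = 352.0 + (+0.001613)·(-235) + (-0.008387)·(-95) = 352.0 -0.379 +0.797 = 352.418 m.

352.4 m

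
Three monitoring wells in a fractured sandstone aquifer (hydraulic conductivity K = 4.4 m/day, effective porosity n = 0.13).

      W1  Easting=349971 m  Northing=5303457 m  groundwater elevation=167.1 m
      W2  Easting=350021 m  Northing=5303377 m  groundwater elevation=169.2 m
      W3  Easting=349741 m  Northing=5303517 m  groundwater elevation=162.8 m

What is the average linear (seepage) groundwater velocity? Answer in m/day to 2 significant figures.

0.76 m/day

Three-point gradient (reference W1): Δ to W2 = (50, -80, +2.1), Δ to W3 = (-230, 60, -4.3).
∂h/∂x = +0.01416, ∂h/∂y = -0.01740 (det = -15400).
|∇h| = √(0.01416² + -0.01740²) = 0.02243
Seepage velocity v = K·i/n = 4.4 × 0.02243 / 0.13 = 0.7592 m/day.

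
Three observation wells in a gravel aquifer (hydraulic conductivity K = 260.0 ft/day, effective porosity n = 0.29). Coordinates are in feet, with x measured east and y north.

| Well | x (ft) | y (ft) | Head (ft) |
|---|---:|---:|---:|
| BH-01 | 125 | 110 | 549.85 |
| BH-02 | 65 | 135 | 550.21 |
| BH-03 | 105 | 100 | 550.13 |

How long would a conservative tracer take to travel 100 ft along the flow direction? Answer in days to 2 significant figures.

Differences from BH-01: to BH-02 (Δx, Δy, Δh) = (-60, 25, +0.36); to BH-03 = (-20, -10, +0.28).
Solve a·Δx + b·Δy = Δh: det = (-60)·(-10) − (-20)·25 = 1100.
∂h/∂x = [(+0.36)·(-10) − (+0.28)·25] / 1100 = -0.009636
∂h/∂y = [(-60)·(+0.28) − (-20)·(+0.36)] / 1100 = -0.008727
|∇h| = √(-0.009636² + -0.008727²) = 0.013
Seepage velocity v = K·i/n = 260.0 × 0.013 / 0.29 = 11.66 ft/day.
t = 100 / 11.66 = 8.576 days.

8.6 days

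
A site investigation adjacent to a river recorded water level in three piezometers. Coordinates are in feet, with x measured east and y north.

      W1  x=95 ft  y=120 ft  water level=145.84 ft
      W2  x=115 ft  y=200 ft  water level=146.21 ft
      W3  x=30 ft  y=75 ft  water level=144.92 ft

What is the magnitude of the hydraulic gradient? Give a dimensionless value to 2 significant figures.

With h = a·x + b·y + c and W1 as origin, the differences give:
  20·a + 80·b = +0.37
  (-65)·a + (-45)·b = -0.92
Eliminate b (×(-45) and ×80, subtract): 4300·a = 56.950 → a = ∂h/∂x = +0.01324
Back-substitute: b = ∂h/∂y = +0.001314.
|∇h| = √(0.01324² + 0.001314²) = 0.01331

0.013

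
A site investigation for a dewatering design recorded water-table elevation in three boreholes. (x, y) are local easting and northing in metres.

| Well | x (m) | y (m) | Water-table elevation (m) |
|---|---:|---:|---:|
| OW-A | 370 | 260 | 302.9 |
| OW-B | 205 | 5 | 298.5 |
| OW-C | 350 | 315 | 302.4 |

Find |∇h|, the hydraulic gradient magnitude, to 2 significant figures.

With h = a·x + b·y + c and OW-A as origin, the differences give:
  (-165)·a + (-255)·b = -4.4
  (-20)·a + 55·b = -0.5
Eliminate b (×55 and ×(-255), subtract): -14175·a = -369.50 → a = ∂h/∂x = +0.02607
Back-substitute: b = ∂h/∂y = +0.0003880.
|∇h| = √(0.02607² + 0.0003880²) = 0.02607

0.026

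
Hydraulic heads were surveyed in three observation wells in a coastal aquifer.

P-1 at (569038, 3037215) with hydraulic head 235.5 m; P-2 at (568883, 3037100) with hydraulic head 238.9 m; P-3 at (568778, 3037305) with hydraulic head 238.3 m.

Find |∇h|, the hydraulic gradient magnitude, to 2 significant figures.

With h = a·x + b·y + c and P-1 as origin, the differences give:
  (-155)·a + (-115)·b = +3.4
  (-260)·a + 90·b = +2.8
Eliminate b (×90 and ×(-115), subtract): -43850·a = 628.00 → a = ∂h/∂x = -0.01432
Back-substitute: b = ∂h/∂y = -0.01026.
|∇h| = √(-0.01432² + -0.01026²) = 0.01762

0.018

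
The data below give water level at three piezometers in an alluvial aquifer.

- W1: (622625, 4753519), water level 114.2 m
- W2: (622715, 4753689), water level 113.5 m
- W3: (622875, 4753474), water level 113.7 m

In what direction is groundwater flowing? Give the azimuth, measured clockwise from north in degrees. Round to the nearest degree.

Differences from W1: to W2 (Δx, Δy, Δh) = (90, 170, -0.7); to W3 = (250, -45, -0.5).
Solve a·Δx + b·Δy = Δh: det = 90·(-45) − 250·170 = -46550.
∂h/∂x = [(-0.7)·(-45) − (-0.5)·170] / -46550 = -0.002503
∂h/∂y = [90·(-0.5) − 250·(-0.7)] / -46550 = -0.002793
Flow direction (−∇h) has components (+0.002503 E, +0.002793 N).
Azimuth = atan2(E, N) = atan2(+0.002503, +0.002793) = 41.9° ≈ 042°.

042°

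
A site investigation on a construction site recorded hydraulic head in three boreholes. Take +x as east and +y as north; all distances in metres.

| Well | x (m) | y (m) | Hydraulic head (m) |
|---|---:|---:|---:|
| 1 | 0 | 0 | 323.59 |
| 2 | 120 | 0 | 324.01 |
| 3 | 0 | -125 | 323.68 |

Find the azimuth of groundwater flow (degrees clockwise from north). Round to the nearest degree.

∂h/∂x = (324.01 − 323.59) / (120 − 0) = +0.003500
∂h/∂y = (323.68 − 323.59) / (-125 − 0) = -0.0007200
Flow direction (−∇h) has components (-0.003500 E, +0.0007200 N).
Azimuth = atan2(E, N) = atan2(-0.003500, +0.0007200) = 281.6° ≈ 282°.

282°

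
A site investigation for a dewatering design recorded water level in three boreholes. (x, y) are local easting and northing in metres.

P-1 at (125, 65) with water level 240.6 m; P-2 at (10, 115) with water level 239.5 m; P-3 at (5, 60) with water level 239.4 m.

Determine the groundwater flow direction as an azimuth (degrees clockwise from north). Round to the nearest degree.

265°

Taking P-1 as reference: P-2−P-1 = (-115, 50, -1.1); P-3−P-1 = (-120, -5, -1.2).
Determinant of the coordinate differences = (-115)·(-5) − (-120)·50 = 6575.
∂h/∂x = [(-1.1)·(-5) − (-1.2)·50] / 6575 = +0.009962
∂h/∂y = [(-115)·(-1.2) − (-120)·(-1.1)] / 6575 = +0.0009125
Flow direction (−∇h) has components (-0.009962 E, -0.0009125 N).
Azimuth = atan2(E, N) = atan2(-0.009962, -0.0009125) = 264.8° ≈ 265°.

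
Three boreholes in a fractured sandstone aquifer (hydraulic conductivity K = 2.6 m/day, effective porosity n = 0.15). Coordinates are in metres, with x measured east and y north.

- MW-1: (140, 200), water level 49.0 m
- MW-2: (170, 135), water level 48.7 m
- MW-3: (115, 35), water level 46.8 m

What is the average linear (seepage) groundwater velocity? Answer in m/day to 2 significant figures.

With h = a·x + b·y + c and MW-1 as origin, the differences give:
  30·a + (-65)·b = -0.3
  (-25)·a + (-165)·b = -2.2
Eliminate b (×(-165) and ×(-65), subtract): -6575·a = -93.50 → a = ∂h/∂x = +0.01422
Back-substitute: b = ∂h/∂y = +0.01118.
|∇h| = √(0.01422² + 0.01118²) = 0.01809
Seepage velocity v = K·i/n = 2.6 × 0.01809 / 0.15 = 0.3136 m/day.

0.31 m/day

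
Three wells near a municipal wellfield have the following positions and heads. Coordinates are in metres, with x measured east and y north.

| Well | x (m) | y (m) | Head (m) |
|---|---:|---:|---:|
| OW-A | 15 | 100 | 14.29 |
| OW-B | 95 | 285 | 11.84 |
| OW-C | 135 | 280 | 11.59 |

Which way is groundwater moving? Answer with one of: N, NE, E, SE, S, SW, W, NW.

Three-point gradient (reference OW-A): Δ to OW-B = (80, 185, -2.45), Δ to OW-C = (120, 180, -2.70).
∂h/∂x = -0.007500, ∂h/∂y = -0.010000 (det = -7800).
Flow = −∇h = (+0.007500 east, +0.010000 north), which points northeast.

NE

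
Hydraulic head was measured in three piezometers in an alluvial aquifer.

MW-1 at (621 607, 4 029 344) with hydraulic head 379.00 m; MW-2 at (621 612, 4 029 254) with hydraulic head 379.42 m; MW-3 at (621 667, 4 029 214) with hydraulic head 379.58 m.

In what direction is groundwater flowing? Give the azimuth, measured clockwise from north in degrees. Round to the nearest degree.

Taking MW-1 as reference: MW-2−MW-1 = (5, -90, +0.42); MW-3−MW-1 = (60, -130, +0.58).
Solve a·Δx + b·Δy = Δh: det = 5·(-130) − 60·(-90) = 4750.
∂h/∂x = [(+0.42)·(-130) − (+0.58)·(-90)] / 4750 = -0.0005053
∂h/∂y = [5·(+0.58) − 60·(+0.42)] / 4750 = -0.004695
Flow direction (−∇h) has components (+0.0005053 E, +0.004695 N).
Azimuth = atan2(E, N) = atan2(+0.0005053, +0.004695) = 6.1° ≈ 006°.

006°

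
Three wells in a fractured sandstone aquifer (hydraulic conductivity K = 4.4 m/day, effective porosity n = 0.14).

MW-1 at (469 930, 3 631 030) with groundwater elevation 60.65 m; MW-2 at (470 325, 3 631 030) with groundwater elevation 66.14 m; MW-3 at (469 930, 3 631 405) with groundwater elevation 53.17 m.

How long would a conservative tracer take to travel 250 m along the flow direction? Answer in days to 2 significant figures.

∂h/∂x = (66.14 − 60.65) / (470325 − 469930) = +0.01390
∂h/∂y = (53.17 − 60.65) / (3631405 − 3631030) = -0.01995
|∇h| = √(0.01390² + -0.01995²) = 0.02431
Seepage velocity v = K·i/n = 4.4 × 0.02431 / 0.14 = 0.764 m/day.
t = 250 / 0.764 = 327.2 days.

330 days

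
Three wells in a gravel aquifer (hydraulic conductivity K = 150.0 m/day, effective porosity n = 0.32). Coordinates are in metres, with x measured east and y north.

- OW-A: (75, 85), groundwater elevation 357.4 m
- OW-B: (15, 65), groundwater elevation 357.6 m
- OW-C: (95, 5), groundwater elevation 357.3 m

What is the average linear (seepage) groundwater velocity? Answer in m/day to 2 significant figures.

1.6 m/day

Taking OW-A as reference: OW-B−OW-A = (-60, -20, +0.2); OW-C−OW-A = (20, -80, -0.1).
Solve a·Δx + b·Δy = Δh: det = (-60)·(-80) − 20·(-20) = 5200.
∂h/∂x = [(+0.2)·(-80) − (-0.1)·(-20)] / 5200 = -0.003462
∂h/∂y = [(-60)·(-0.1) − 20·(+0.2)] / 5200 = +0.0003846
|∇h| = √(-0.003462² + 0.0003846²) = 0.003483
Seepage velocity v = K·i/n = 150.0 × 0.003483 / 0.32 = 1.633 m/day.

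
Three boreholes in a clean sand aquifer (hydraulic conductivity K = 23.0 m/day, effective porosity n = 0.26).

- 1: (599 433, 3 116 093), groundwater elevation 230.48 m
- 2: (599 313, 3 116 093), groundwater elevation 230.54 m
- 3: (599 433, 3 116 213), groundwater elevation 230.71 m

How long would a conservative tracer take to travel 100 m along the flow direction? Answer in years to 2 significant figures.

1.6 years

∂h/∂x = (230.54 − 230.48) / (599313 − 599433) = -0.0005000
∂h/∂y = (230.71 − 230.48) / (3116213 − 3116093) = +0.001917
|∇h| = √(-0.0005000² + 0.001917²) = 0.001981
Seepage velocity v = K·i/n = 23.0 × 0.001981 / 0.26 = 0.1752 m/day.
t = 100 / 0.1752 = 570.8 days = 1.56 years.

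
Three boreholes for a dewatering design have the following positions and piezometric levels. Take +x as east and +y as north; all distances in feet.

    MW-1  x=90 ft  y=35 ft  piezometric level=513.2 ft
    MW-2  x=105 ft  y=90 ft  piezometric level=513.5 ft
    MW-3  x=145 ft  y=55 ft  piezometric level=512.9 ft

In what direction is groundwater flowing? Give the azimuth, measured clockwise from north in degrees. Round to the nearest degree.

133°

Differences from MW-1: to MW-2 (Δx, Δy, Δh) = (15, 55, +0.3); to MW-3 = (55, 20, -0.3).
Determinant of the coordinate differences = 15·20 − 55·55 = -2725.
∂h/∂x = [(+0.3)·20 − (-0.3)·55] / -2725 = -0.008257
∂h/∂y = [15·(-0.3) − 55·(+0.3)] / -2725 = +0.007706
Flow direction (−∇h) has components (+0.008257 E, -0.007706 N).
Azimuth = atan2(E, N) = atan2(+0.008257, -0.007706) = 133.0° ≈ 133°.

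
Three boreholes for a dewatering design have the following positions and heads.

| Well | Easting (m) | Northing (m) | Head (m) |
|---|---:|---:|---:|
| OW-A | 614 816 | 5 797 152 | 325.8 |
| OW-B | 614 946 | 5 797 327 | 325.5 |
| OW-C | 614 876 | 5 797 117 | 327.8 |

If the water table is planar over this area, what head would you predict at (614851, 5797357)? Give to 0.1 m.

322.8 m

With h = a·x + b·y + c and OW-A as origin, the differences give:
  130·a + 175·b = -0.3
  60·a + (-35)·b = +2.0
Eliminate b (×(-35) and ×175, subtract): -15050·a = -339.50 → a = ∂h/∂x = +0.02256
Back-substitute: b = ∂h/∂y = -0.01847.
h(614851, 5797357) = 325.8 + (+0.02256)·(35) + (-0.01847)·(205) = 325.8 +0.790 -3.787 = 322.803 m.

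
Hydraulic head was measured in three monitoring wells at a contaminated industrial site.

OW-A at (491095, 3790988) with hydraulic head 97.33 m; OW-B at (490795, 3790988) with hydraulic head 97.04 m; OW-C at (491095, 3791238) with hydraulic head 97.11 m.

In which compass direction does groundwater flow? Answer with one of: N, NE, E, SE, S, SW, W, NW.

NW

∂h/∂x = (97.04 − 97.33) / (490795 − 491095) = +0.0009667
∂h/∂y = (97.11 − 97.33) / (3791238 − 3790988) = -0.0008800
Flow = −∇h = (-0.0009667 east, +0.0008800 north), which points northwest.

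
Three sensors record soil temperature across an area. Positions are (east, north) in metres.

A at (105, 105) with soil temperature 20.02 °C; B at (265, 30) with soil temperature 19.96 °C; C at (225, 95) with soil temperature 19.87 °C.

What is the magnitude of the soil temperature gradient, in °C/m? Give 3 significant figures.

Taking A as reference: B−A = (160, -75, -0.06); C−A = (120, -10, -0.15).
Determinant of the coordinate differences = 160·(-10) − 120·(-75) = 7400.
∂T/∂x = [(-0.06)·(-10) − (-0.15)·(-75)] / 7400 = -0.001439
∂T/∂y = [160·(-0.15) − 120·(-0.06)] / 7400 = -0.002270
|∇f| = √(-0.001439² + -0.002270²) = 0.002688 °C/m

0.00269 °C/m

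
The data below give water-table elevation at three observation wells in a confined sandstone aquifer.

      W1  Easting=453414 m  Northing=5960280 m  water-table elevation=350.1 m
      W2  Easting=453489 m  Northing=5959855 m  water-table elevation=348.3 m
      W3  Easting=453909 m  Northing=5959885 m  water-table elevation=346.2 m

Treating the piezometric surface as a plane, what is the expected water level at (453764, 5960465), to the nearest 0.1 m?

Three-point gradient (reference W1): Δ to W2 = (75, -425, -1.8), Δ to W3 = (495, -395, -3.9).
∂h/∂x = -0.005237, ∂h/∂y = +0.003311 (det = 180750).
h(453764, 5960465) = 350.1 + (-0.005237)·(350) + (+0.003311)·(185) = 350.1 -1.833 +0.613 = 348.880 m.

348.9 m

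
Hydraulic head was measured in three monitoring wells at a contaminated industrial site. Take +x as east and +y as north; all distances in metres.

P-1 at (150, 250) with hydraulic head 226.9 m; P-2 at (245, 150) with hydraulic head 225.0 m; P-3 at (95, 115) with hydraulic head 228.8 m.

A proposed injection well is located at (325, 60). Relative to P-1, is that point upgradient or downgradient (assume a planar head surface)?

Taking P-1 as reference: P-2−P-1 = (95, -100, -1.9); P-3−P-1 = (-55, -135, +1.9).
Solve a·Δx + b·Δy = Δh: det = 95·(-135) − (-55)·(-100) = -18325.
∂h/∂x = [(-1.9)·(-135) − (+1.9)·(-100)] / -18325 = -0.02437
∂h/∂y = [95·(+1.9) − (-55)·(-1.9)] / -18325 = -0.004147
Head at (325, 60) = 226.9 + (-0.02437)·(175) + (-0.004147)·(-190) = 223.42 m.
That is lower than the 226.9 m at P-1, so the point is downgradient.

downgradient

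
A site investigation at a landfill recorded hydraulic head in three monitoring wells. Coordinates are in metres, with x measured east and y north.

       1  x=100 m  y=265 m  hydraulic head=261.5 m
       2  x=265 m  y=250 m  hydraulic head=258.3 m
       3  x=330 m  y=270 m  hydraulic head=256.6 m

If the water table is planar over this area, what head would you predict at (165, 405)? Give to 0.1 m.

Differences from 1: to 2 (Δx, Δy, Δh) = (165, -15, -3.2); to 3 = (230, 5, -4.9).
Determinant of the coordinate differences = 165·5 − 230·(-15) = 4275.
∂h/∂x = [(-3.2)·5 − (-4.9)·(-15)] / 4275 = -0.02094
∂h/∂y = [165·(-4.9) − 230·(-3.2)] / 4275 = -0.01696
h(165, 405) = 261.5 + (-0.02094)·(65) + (-0.01696)·(140) = 261.5 -1.361 -2.374 = 257.765 m.

257.8 m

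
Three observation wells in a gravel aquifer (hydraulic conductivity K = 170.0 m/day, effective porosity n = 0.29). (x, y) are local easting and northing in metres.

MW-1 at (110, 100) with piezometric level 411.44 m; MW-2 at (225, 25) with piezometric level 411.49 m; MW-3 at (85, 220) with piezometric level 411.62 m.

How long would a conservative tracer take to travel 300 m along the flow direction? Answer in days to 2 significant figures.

With h = a·x + b·y + c and MW-1 as origin, the differences give:
  115·a + (-75)·b = +0.05
  (-25)·a + 120·b = +0.18
Eliminate b (×120 and ×(-75), subtract): 11925·a = 19.500 → a = ∂h/∂x = +0.001635
Back-substitute: b = ∂h/∂y = +0.001841.
|∇h| = √(0.001635² + 0.001841²) = 0.002462
Seepage velocity v = K·i/n = 170.0 × 0.002462 / 0.29 = 1.443 m/day.
t = 300 / 1.443 = 207.9 days.

210 days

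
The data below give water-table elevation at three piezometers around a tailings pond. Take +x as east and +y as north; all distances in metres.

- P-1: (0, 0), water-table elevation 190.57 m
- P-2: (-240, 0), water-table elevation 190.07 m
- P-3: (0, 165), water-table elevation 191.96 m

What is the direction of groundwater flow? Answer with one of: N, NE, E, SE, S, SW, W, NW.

∂h/∂x = (190.07 − 190.57) / (-240 − 0) = +0.002083
∂h/∂y = (191.96 − 190.57) / (165 − 0) = +0.008424
Flow = −∇h = (-0.002083 east, -0.008424 north), which points south.

S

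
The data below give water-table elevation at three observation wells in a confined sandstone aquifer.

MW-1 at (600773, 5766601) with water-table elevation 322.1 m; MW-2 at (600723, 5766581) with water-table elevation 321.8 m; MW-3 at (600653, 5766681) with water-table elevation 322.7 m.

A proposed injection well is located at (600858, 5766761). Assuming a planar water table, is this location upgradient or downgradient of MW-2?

Three-point gradient (reference MW-1): Δ to MW-2 = (-50, -20, -0.3), Δ to MW-3 = (-120, 80, +0.6).
∂h/∂x = +0.001875, ∂h/∂y = +0.01031 (det = -6400).
Head at (600858, 5766761) = 322.1 + (+0.001875)·(85) + (+0.01031)·(160) = 323.91 m.
That is higher than the 321.8 m at MW-2, so the point is upgradient.

upgradient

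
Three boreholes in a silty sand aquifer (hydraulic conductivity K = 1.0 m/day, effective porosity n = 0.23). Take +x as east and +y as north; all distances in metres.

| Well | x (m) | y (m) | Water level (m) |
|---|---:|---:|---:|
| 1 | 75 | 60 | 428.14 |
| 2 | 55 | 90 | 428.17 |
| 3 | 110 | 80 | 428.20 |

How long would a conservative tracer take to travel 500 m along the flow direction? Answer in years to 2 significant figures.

Three-point gradient (reference 1): Δ to 2 = (-20, 30, +0.03), Δ to 3 = (35, 20, +0.06).
∂h/∂x = +0.0008276, ∂h/∂y = +0.001552 (det = -1450).
|∇h| = √(0.0008276² + 0.001552²) = 0.001759
Seepage velocity v = K·i/n = 1.0 × 0.001759 / 0.23 = 0.007648 m/day.
t = 500 / 0.007648 = 6.538e+04 days = 179 years.

180 years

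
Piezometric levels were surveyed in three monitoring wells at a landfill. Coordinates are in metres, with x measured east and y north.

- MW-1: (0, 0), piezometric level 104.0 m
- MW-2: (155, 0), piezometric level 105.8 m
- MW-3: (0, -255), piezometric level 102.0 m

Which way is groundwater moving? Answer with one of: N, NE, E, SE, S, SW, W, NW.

SW

∂h/∂x = (105.8 − 104.0) / (155 − 0) = +0.01161
∂h/∂y = (102.0 − 104.0) / (-255 − 0) = +0.007843
Flow = −∇h = (-0.01161 east, -0.007843 north), which points southwest.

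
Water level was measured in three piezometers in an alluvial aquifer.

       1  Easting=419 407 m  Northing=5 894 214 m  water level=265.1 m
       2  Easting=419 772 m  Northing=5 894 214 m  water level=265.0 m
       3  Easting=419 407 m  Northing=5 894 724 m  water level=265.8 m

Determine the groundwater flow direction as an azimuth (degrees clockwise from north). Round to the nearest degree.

169°

∂h/∂x = (265.0 − 265.1) / (419772 − 419407) = -0.0002740
∂h/∂y = (265.8 − 265.1) / (5894724 − 5894214) = +0.001373
Flow direction (−∇h) has components (+0.0002740 E, -0.001373 N).
Azimuth = atan2(E, N) = atan2(+0.0002740, -0.001373) = 168.7° ≈ 169°.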